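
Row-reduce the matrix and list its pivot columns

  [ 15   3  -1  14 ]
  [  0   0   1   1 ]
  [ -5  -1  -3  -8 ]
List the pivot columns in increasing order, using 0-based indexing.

R1 := 1/15·R1
  [  1  1/5  -1/15  14/15 ]
  [  0    0      1      1 ]
  [ -5   -1     -3     -8 ]
R3 := R3 + 5·R1
  [ 1  1/5  -1/15  14/15 ]
  [ 0    0      1      1 ]
  [ 0    0  -10/3  -10/3 ]
R3 := R3 + 10/3·R2
  [ 1  1/5  -1/15  14/15 ]
  [ 0    0      1      1 ]
  [ 0    0      0      0 ]
R1 := R1 + 1/15·R2
  [ 1  1/5  0  1 ]
  [ 0    0  1  1 ]
  [ 0    0  0  0 ]
Pivot columns are the columns containing a leading 1.

0, 2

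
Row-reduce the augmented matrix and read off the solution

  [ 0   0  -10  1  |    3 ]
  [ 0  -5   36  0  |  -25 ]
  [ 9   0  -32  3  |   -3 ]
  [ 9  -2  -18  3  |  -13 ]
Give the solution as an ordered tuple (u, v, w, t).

R1 ↔ R3
  [ 9   0  -32  3  |   -3 ]
  [ 0  -5   36  0  |  -25 ]
  [ 0   0  -10  1  |    3 ]
  [ 9  -2  -18  3  |  -13 ]
R1 ← 1/9·R1
  [ 1   0  -32/9  1/3  |  -1/3 ]
  [ 0  -5     36    0  |   -25 ]
  [ 0   0    -10    1  |     3 ]
  [ 9  -2    -18    3  |   -13 ]
R4 ← R4 − 9·R1
  [ 1   0  -32/9  1/3  |  -1/3 ]
  [ 0  -5     36    0  |   -25 ]
  [ 0   0    -10    1  |     3 ]
  [ 0  -2     14    0  |   -10 ]
R2 ← -1/5·R2
  [ 1   0  -32/9  1/3  |  -1/3 ]
  [ 0   1  -36/5    0  |     5 ]
  [ 0   0    -10    1  |     3 ]
  [ 0  -2     14    0  |   -10 ]
R4 ← R4 + 2·R2
  [ 1  0  -32/9  1/3  |  -1/3 ]
  [ 0  1  -36/5    0  |     5 ]
  [ 0  0    -10    1  |     3 ]
  [ 0  0   -2/5    0  |     0 ]
R3 ← -1/10·R3
  [ 1  0  -32/9    1/3  |   -1/3 ]
  [ 0  1  -36/5      0  |      5 ]
  [ 0  0      1  -1/10  |  -3/10 ]
  [ 0  0   -2/5      0  |      0 ]
R4 ← R4 + 2/5·R3
  [ 1  0  -32/9    1/3  |   -1/3 ]
  [ 0  1  -36/5      0  |      5 ]
  [ 0  0      1  -1/10  |  -3/10 ]
  [ 0  0      0  -1/25  |  -3/25 ]
R4 ← -25·R4
  [ 1  0  -32/9    1/3  |   -1/3 ]
  [ 0  1  -36/5      0  |      5 ]
  [ 0  0      1  -1/10  |  -3/10 ]
  [ 0  0      0      1  |      3 ]
R3 ← R3 + 1/10·R4
  [ 1  0  -32/9  1/3  |  -1/3 ]
  [ 0  1  -36/5    0  |     5 ]
  [ 0  0      1    0  |     0 ]
  [ 0  0      0    1  |     3 ]
R1 ← R1 − 1/3·R4
  [ 1  0  -32/9  0  |  -4/3 ]
  [ 0  1  -36/5  0  |     5 ]
  [ 0  0      1  0  |     0 ]
  [ 0  0      0  1  |     3 ]
R2 ← R2 + 36/5·R3
  [ 1  0  -32/9  0  |  -4/3 ]
  [ 0  1      0  0  |     5 ]
  [ 0  0      1  0  |     0 ]
  [ 0  0      0  1  |     3 ]
R1 ← R1 + 32/9·R3
  [ 1  0  0  0  |  -4/3 ]
  [ 0  1  0  0  |     5 ]
  [ 0  0  1  0  |     0 ]
  [ 0  0  0  1  |     3 ]
Reading off the last column: u = -4/3, v = 5, w = 0, t = 3.

(-4/3, 5, 0, 3)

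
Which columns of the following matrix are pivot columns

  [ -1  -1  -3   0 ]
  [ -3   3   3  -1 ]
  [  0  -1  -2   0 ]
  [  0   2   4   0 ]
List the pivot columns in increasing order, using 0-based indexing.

0, 1, 3

ρ1 -> -1·ρ1
  [  1   1   3   0 ]
  [ -3   3   3  -1 ]
  [  0  -1  -2   0 ]
  [  0   2   4   0 ]
ρ2 -> ρ2 + 3·ρ1
  [ 1   1   3   0 ]
  [ 0   6  12  -1 ]
  [ 0  -1  -2   0 ]
  [ 0   2   4   0 ]
ρ2 -> 1/6·ρ2
  [ 1   1   3     0 ]
  [ 0   1   2  -1/6 ]
  [ 0  -1  -2     0 ]
  [ 0   2   4     0 ]
ρ3 -> ρ3 + ρ2
  [ 1  1  3     0 ]
  [ 0  1  2  -1/6 ]
  [ 0  0  0  -1/6 ]
  [ 0  2  4     0 ]
ρ4 -> ρ4 − 2·ρ2
  [ 1  1  3     0 ]
  [ 0  1  2  -1/6 ]
  [ 0  0  0  -1/6 ]
  [ 0  0  0   1/3 ]
ρ3 -> -6·ρ3
  [ 1  1  3     0 ]
  [ 0  1  2  -1/6 ]
  [ 0  0  0     1 ]
  [ 0  0  0   1/3 ]
ρ4 -> ρ4 − 1/3·ρ3
  [ 1  1  3     0 ]
  [ 0  1  2  -1/6 ]
  [ 0  0  0     1 ]
  [ 0  0  0     0 ]
ρ2 -> ρ2 + 1/6·ρ3
  [ 1  1  3  0 ]
  [ 0  1  2  0 ]
  [ 0  0  0  1 ]
  [ 0  0  0  0 ]
ρ1 -> ρ1 − ρ2
  [ 1  0  1  0 ]
  [ 0  1  2  0 ]
  [ 0  0  0  1 ]
  [ 0  0  0  0 ]
Pivot columns are the columns containing a leading 1.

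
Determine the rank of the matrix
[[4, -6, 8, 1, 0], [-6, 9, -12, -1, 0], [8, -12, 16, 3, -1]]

Multiply ρ1 by 1/4.
  [  1  -3/2    2  1/4   0 ]
  [ -6     9  -12   -1   0 ]
  [  8   -12   16    3  -1 ]
Add 6 times ρ1 to ρ2.
  [ 1  -3/2   2  1/4   0 ]
  [ 0     0   0  1/2   0 ]
  [ 8   -12  16    3  -1 ]
Subtract 8 times ρ1 from ρ3.
  [ 1  -3/2  2  1/4   0 ]
  [ 0     0  0  1/2   0 ]
  [ 0     0  0    1  -1 ]
Multiply ρ2 by 2.
  [ 1  -3/2  2  1/4   0 ]
  [ 0     0  0    1   0 ]
  [ 0     0  0    1  -1 ]
Subtract ρ2 from ρ3.
  [ 1  -3/2  2  1/4   0 ]
  [ 0     0  0    1   0 ]
  [ 0     0  0    0  -1 ]
Multiply ρ3 by -1.
  [ 1  -3/2  2  1/4  0 ]
  [ 0     0  0    1  0 ]
  [ 0     0  0    0  1 ]
Subtract 1/4 times ρ2 from ρ1.
  [ 1  -3/2  2  0  0 ]
  [ 0     0  0  1  0 ]
  [ 0     0  0  0  1 ]
The reduced form has 3 nonzero rows.

rank = 3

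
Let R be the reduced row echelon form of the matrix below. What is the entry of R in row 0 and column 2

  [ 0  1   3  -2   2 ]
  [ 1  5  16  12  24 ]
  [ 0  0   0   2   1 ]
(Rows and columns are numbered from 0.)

R1 <=> R2
  [ 1  5  16  12  24 ]
  [ 0  1   3  -2   2 ]
  [ 0  0   0   2   1 ]
R3 -> 1/2·R3
  [ 1  5  16  12   24 ]
  [ 0  1   3  -2    2 ]
  [ 0  0   0   1  1/2 ]
R2 -> R2 + 2·R3
  [ 1  5  16  12   24 ]
  [ 0  1   3   0    3 ]
  [ 0  0   0   1  1/2 ]
R1 -> R1 − 12·R3
  [ 1  5  16  0   18 ]
  [ 0  1   3  0    3 ]
  [ 0  0   0  1  1/2 ]
R1 -> R1 − 5·R2
  [ 1  0  1  0    3 ]
  [ 0  1  3  0    3 ]
  [ 0  0  0  1  1/2 ]

1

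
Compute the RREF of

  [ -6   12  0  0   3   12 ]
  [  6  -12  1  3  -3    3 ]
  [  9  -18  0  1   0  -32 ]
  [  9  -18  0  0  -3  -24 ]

[[1, -2, 0, 0, 0, -4], [0, 0, 1, 0, 0, 3], [0, 0, 0, 1, 0, 4], [0, 0, 0, 0, 1, -4]]

R1 := -1/6·R1
  [ 1   -2  0  0  -1/2   -2 ]
  [ 6  -12  1  3    -3    3 ]
  [ 9  -18  0  1     0  -32 ]
  [ 9  -18  0  0    -3  -24 ]
R2 := R2 − 6·R1
  [ 1   -2  0  0  -1/2   -2 ]
  [ 0    0  1  3     0   15 ]
  [ 9  -18  0  1     0  -32 ]
  [ 9  -18  0  0    -3  -24 ]
R3 := R3 − 9·R1
  [ 1   -2  0  0  -1/2   -2 ]
  [ 0    0  1  3     0   15 ]
  [ 0    0  0  1   9/2  -14 ]
  [ 9  -18  0  0    -3  -24 ]
R4 := R4 − 9·R1
  [ 1  -2  0  0  -1/2   -2 ]
  [ 0   0  1  3     0   15 ]
  [ 0   0  0  1   9/2  -14 ]
  [ 0   0  0  0   3/2   -6 ]
R4 := 2/3·R4
  [ 1  -2  0  0  -1/2   -2 ]
  [ 0   0  1  3     0   15 ]
  [ 0   0  0  1   9/2  -14 ]
  [ 0   0  0  0     1   -4 ]
R3 := R3 − 9/2·R4
  [ 1  -2  0  0  -1/2  -2 ]
  [ 0   0  1  3     0  15 ]
  [ 0   0  0  1     0   4 ]
  [ 0   0  0  0     1  -4 ]
R1 := R1 + 1/2·R4
  [ 1  -2  0  0  0  -4 ]
  [ 0   0  1  3  0  15 ]
  [ 0   0  0  1  0   4 ]
  [ 0   0  0  0  1  -4 ]
R2 := R2 − 3·R3
  [ 1  -2  0  0  0  -4 ]
  [ 0   0  1  0  0   3 ]
  [ 0   0  0  1  0   4 ]
  [ 0   0  0  0  1  -4 ]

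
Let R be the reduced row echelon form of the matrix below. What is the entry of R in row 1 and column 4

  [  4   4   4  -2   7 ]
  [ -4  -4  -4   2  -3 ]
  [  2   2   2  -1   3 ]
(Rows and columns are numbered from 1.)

-1/2

R1 := 1/4·R1
  [  1   1   1  -1/2  7/4 ]
  [ -4  -4  -4     2   -3 ]
  [  2   2   2    -1    3 ]
R2 := R2 + 4·R1
  [ 1  1  1  -1/2  7/4 ]
  [ 0  0  0     0    4 ]
  [ 2  2  2    -1    3 ]
R3 := R3 − 2·R1
  [ 1  1  1  -1/2   7/4 ]
  [ 0  0  0     0     4 ]
  [ 0  0  0     0  -1/2 ]
R2 := 1/4·R2
  [ 1  1  1  -1/2   7/4 ]
  [ 0  0  0     0     1 ]
  [ 0  0  0     0  -1/2 ]
R3 := R3 + 1/2·R2
  [ 1  1  1  -1/2  7/4 ]
  [ 0  0  0     0    1 ]
  [ 0  0  0     0    0 ]
R1 := R1 − 7/4·R2
  [ 1  1  1  -1/2  0 ]
  [ 0  0  0     0  1 ]
  [ 0  0  0     0  0 ]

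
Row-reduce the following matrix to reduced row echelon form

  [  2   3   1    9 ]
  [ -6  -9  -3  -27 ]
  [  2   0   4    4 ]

r1 -> 1/2·r1
  [  1  3/2  1/2  9/2 ]
  [ -6   -9   -3  -27 ]
  [  2    0    4    4 ]
r2 -> r2 + 6·r1
  [ 1  3/2  1/2  9/2 ]
  [ 0    0    0    0 ]
  [ 2    0    4    4 ]
r3 -> r3 − 2·r1
  [ 1  3/2  1/2  9/2 ]
  [ 0    0    0    0 ]
  [ 0   -3    3   -5 ]
r2 <-> r3
  [ 1  3/2  1/2  9/2 ]
  [ 0   -3    3   -5 ]
  [ 0    0    0    0 ]
r2 -> -1/3·r2
  [ 1  3/2  1/2  9/2 ]
  [ 0    1   -1  5/3 ]
  [ 0    0    0    0 ]
r1 -> r1 − 3/2·r2
  [ 1  0   2    2 ]
  [ 0  1  -1  5/3 ]
  [ 0  0   0    0 ]

[[1, 0, 2, 2], [0, 1, -1, 5/3], [0, 0, 0, 0]]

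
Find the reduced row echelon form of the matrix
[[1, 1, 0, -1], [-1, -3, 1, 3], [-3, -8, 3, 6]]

R2 := R2 + R1
  [  1   1  0  -1 ]
  [  0  -2  1   2 ]
  [ -3  -8  3   6 ]
R3 := R3 + 3·R1
  [ 1   1  0  -1 ]
  [ 0  -2  1   2 ]
  [ 0  -5  3   3 ]
R2 := -1/2·R2
  [ 1   1     0  -1 ]
  [ 0   1  -1/2  -1 ]
  [ 0  -5     3   3 ]
R3 := R3 + 5·R2
  [ 1  1     0  -1 ]
  [ 0  1  -1/2  -1 ]
  [ 0  0   1/2  -2 ]
R3 := 2·R3
  [ 1  1     0  -1 ]
  [ 0  1  -1/2  -1 ]
  [ 0  0     1  -4 ]
R2 := R2 + 1/2·R3
  [ 1  1  0  -1 ]
  [ 0  1  0  -3 ]
  [ 0  0  1  -4 ]
R1 := R1 − R2
  [ 1  0  0   2 ]
  [ 0  1  0  -3 ]
  [ 0  0  1  -4 ]

[[1, 0, 0, 2], [0, 1, 0, -3], [0, 0, 1, -4]]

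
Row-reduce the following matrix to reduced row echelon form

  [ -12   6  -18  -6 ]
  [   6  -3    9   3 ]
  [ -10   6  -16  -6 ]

[[1, 0, 1, 0], [0, 1, -1, -1], [0, 0, 0, 0]]

ρ1 ← -1/12·ρ1
  [   1  -1/2  3/2  1/2 ]
  [   6    -3    9    3 ]
  [ -10     6  -16   -6 ]
ρ2 ← ρ2 − 6·ρ1
  [   1  -1/2  3/2  1/2 ]
  [   0     0    0    0 ]
  [ -10     6  -16   -6 ]
ρ3 ← ρ3 + 10·ρ1
  [ 1  -1/2  3/2  1/2 ]
  [ 0     0    0    0 ]
  [ 0     1   -1   -1 ]
ρ2 <-> ρ3
  [ 1  -1/2  3/2  1/2 ]
  [ 0     1   -1   -1 ]
  [ 0     0    0    0 ]
ρ1 ← ρ1 + 1/2·ρ2
  [ 1  0   1   0 ]
  [ 0  1  -1  -1 ]
  [ 0  0   0   0 ]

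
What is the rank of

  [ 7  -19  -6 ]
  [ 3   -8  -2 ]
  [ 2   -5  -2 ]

rank = 3

Multiply R1 by 1/7.
  [ 1  -19/7  -6/7 ]
  [ 3     -8    -2 ]
  [ 2     -5    -2 ]
Subtract 3 times R1 from R2.
  [ 1  -19/7  -6/7 ]
  [ 0    1/7   4/7 ]
  [ 2     -5    -2 ]
Subtract 2 times R1 from R3.
  [ 1  -19/7  -6/7 ]
  [ 0    1/7   4/7 ]
  [ 0    3/7  -2/7 ]
Multiply R2 by 7.
  [ 1  -19/7  -6/7 ]
  [ 0      1     4 ]
  [ 0    3/7  -2/7 ]
Subtract 3/7 times R2 from R3.
  [ 1  -19/7  -6/7 ]
  [ 0      1     4 ]
  [ 0      0    -2 ]
Multiply R3 by -1/2.
  [ 1  -19/7  -6/7 ]
  [ 0      1     4 ]
  [ 0      0     1 ]
Subtract 4 times R3 from R2.
  [ 1  -19/7  -6/7 ]
  [ 0      1     0 ]
  [ 0      0     1 ]
Add 6/7 times R3 to R1.
  [ 1  -19/7  0 ]
  [ 0      1  0 ]
  [ 0      0  1 ]
Add 19/7 times R2 to R1.
  [ 1  0  0 ]
  [ 0  1  0 ]
  [ 0  0  1 ]
The reduced form has 3 nonzero rows.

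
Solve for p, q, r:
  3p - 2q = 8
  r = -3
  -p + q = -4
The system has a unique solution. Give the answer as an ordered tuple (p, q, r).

Form the augmented matrix and row-reduce:
  [  3  -2  0  |   8 ]
  [  0   0  1  |  -3 ]
  [ -1   1  0  |  -4 ]
Multiply ρ1 by 1/3.
Add ρ1 to ρ3.
Swap ρ2 and ρ3.
Multiply ρ2 by 3.
Add 2/3 times ρ2 to ρ1.
Reading off the last column: p = 0, q = -4, r = -3.

(0, -4, -3)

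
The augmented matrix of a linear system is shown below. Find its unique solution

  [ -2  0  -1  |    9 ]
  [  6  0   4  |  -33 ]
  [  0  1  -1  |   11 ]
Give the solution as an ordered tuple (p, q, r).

(-3/2, 5, -6)

r1 -> -1/2·r1
  [ 1  0  1/2  |  -9/2 ]
  [ 6  0    4  |   -33 ]
  [ 0  1   -1  |    11 ]
r2 -> r2 − 6·r1
  [ 1  0  1/2  |  -9/2 ]
  [ 0  0    1  |    -6 ]
  [ 0  1   -1  |    11 ]
r2 <-> r3
  [ 1  0  1/2  |  -9/2 ]
  [ 0  1   -1  |    11 ]
  [ 0  0    1  |    -6 ]
r2 -> r2 + r3
  [ 1  0  1/2  |  -9/2 ]
  [ 0  1    0  |     5 ]
  [ 0  0    1  |    -6 ]
r1 -> r1 − 1/2·r3
  [ 1  0  0  |  -3/2 ]
  [ 0  1  0  |     5 ]
  [ 0  0  1  |    -6 ]
Reading off the last column: p = -3/2, q = 5, r = -6.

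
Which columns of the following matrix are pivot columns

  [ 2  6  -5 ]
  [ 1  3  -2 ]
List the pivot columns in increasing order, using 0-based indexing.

0, 2

R1 -> 1/2·R1
  [ 1  3  -5/2 ]
  [ 1  3    -2 ]
R2 -> R2 − R1
  [ 1  3  -5/2 ]
  [ 0  0   1/2 ]
R2 -> 2·R2
  [ 1  3  -5/2 ]
  [ 0  0     1 ]
R1 -> R1 + 5/2·R2
  [ 1  3  0 ]
  [ 0  0  1 ]
Pivot columns are the columns containing a leading 1.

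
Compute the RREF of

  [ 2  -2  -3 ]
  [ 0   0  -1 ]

Multiply R1 by 1/2.
  [ 1  -1  -3/2 ]
  [ 0   0    -1 ]
Multiply R2 by -1.
  [ 1  -1  -3/2 ]
  [ 0   0     1 ]
Add 3/2 times R2 to R1.
  [ 1  -1  0 ]
  [ 0   0  1 ]

[[1, -1, 0], [0, 0, 1]]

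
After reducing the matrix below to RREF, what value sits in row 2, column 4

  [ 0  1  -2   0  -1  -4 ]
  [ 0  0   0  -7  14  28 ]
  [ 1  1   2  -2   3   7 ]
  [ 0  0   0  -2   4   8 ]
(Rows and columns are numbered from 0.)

-2

r1 ↔ r3
  [ 1  1   2  -2   3   7 ]
  [ 0  0   0  -7  14  28 ]
  [ 0  1  -2   0  -1  -4 ]
  [ 0  0   0  -2   4   8 ]
r2 ↔ r3
  [ 1  1   2  -2   3   7 ]
  [ 0  1  -2   0  -1  -4 ]
  [ 0  0   0  -7  14  28 ]
  [ 0  0   0  -2   4   8 ]
r3 := -1/7·r3
  [ 1  1   2  -2   3   7 ]
  [ 0  1  -2   0  -1  -4 ]
  [ 0  0   0   1  -2  -4 ]
  [ 0  0   0  -2   4   8 ]
r4 := r4 + 2·r3
  [ 1  1   2  -2   3   7 ]
  [ 0  1  -2   0  -1  -4 ]
  [ 0  0   0   1  -2  -4 ]
  [ 0  0   0   0   0   0 ]
r1 := r1 + 2·r3
  [ 1  1   2  0  -1  -1 ]
  [ 0  1  -2  0  -1  -4 ]
  [ 0  0   0  1  -2  -4 ]
  [ 0  0   0  0   0   0 ]
r1 := r1 − r2
  [ 1  0   4  0   0   3 ]
  [ 0  1  -2  0  -1  -4 ]
  [ 0  0   0  1  -2  -4 ]
  [ 0  0   0  0   0   0 ]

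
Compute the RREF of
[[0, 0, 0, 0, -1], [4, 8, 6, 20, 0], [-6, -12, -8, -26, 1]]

[[1, 2, 0, -1, 0], [0, 0, 1, 4, 0], [0, 0, 0, 0, 1]]

ρ1 ↔ ρ2
ρ1 -> 1/4·ρ1
ρ3 -> ρ3 + 6·ρ1
ρ2 ↔ ρ3
ρ3 -> -1·ρ3
ρ2 -> ρ2 − ρ3
ρ1 -> ρ1 − 3/2·ρ2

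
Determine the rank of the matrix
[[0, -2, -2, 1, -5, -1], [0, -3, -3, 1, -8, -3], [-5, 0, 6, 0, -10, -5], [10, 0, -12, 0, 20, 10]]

R1 ↔ R3
  [ -5   0    6  0  -10  -5 ]
  [  0  -3   -3  1   -8  -3 ]
  [  0  -2   -2  1   -5  -1 ]
  [ 10   0  -12  0   20  10 ]
R1 -> -1/5·R1
  [  1   0  -6/5  0   2   1 ]
  [  0  -3    -3  1  -8  -3 ]
  [  0  -2    -2  1  -5  -1 ]
  [ 10   0   -12  0  20  10 ]
R4 -> R4 − 10·R1
  [ 1   0  -6/5  0   2   1 ]
  [ 0  -3    -3  1  -8  -3 ]
  [ 0  -2    -2  1  -5  -1 ]
  [ 0   0     0  0   0   0 ]
R2 -> -1/3·R2
  [ 1   0  -6/5     0    2   1 ]
  [ 0   1     1  -1/3  8/3   1 ]
  [ 0  -2    -2     1   -5  -1 ]
  [ 0   0     0     0    0   0 ]
R3 -> R3 + 2·R2
  [ 1  0  -6/5     0    2  1 ]
  [ 0  1     1  -1/3  8/3  1 ]
  [ 0  0     0   1/3  1/3  1 ]
  [ 0  0     0     0    0  0 ]
R3 -> 3·R3
  [ 1  0  -6/5     0    2  1 ]
  [ 0  1     1  -1/3  8/3  1 ]
  [ 0  0     0     1    1  3 ]
  [ 0  0     0     0    0  0 ]
R2 -> R2 + 1/3·R3
  [ 1  0  -6/5  0  2  1 ]
  [ 0  1     1  0  3  2 ]
  [ 0  0     0  1  1  3 ]
  [ 0  0     0  0  0  0 ]
The reduced form has 3 nonzero rows.

rank = 3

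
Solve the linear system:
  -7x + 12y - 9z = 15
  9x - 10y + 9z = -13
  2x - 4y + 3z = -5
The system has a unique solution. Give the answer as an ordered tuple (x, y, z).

(0, 1, -1/3)

Form the augmented matrix and row-reduce:
  [ -7   12  -9  |   15 ]
  [  9  -10   9  |  -13 ]
  [  2   -4   3  |   -5 ]
r1 := -1/7·r1
  [ 1  -12/7  9/7  |  -15/7 ]
  [ 9    -10    9  |    -13 ]
  [ 2     -4    3  |     -5 ]
r2 := r2 − 9·r1
  [ 1  -12/7    9/7  |  -15/7 ]
  [ 0   38/7  -18/7  |   44/7 ]
  [ 2     -4      3  |     -5 ]
r3 := r3 − 2·r1
  [ 1  -12/7    9/7  |  -15/7 ]
  [ 0   38/7  -18/7  |   44/7 ]
  [ 0   -4/7    3/7  |   -5/7 ]
r2 := 7/38·r2
  [ 1  -12/7    9/7  |  -15/7 ]
  [ 0      1  -9/19  |  22/19 ]
  [ 0   -4/7    3/7  |   -5/7 ]
r3 := r3 + 4/7·r2
  [ 1  -12/7    9/7  |  -15/7 ]
  [ 0      1  -9/19  |  22/19 ]
  [ 0      0   3/19  |  -1/19 ]
r3 := 19/3·r3
  [ 1  -12/7    9/7  |  -15/7 ]
  [ 0      1  -9/19  |  22/19 ]
  [ 0      0      1  |   -1/3 ]
r2 := r2 + 9/19·r3
  [ 1  -12/7  9/7  |  -15/7 ]
  [ 0      1    0  |      1 ]
  [ 0      0    1  |   -1/3 ]
r1 := r1 − 9/7·r3
  [ 1  -12/7  0  |  -12/7 ]
  [ 0      1  0  |      1 ]
  [ 0      0  1  |   -1/3 ]
r1 := r1 + 12/7·r2
  [ 1  0  0  |     0 ]
  [ 0  1  0  |     1 ]
  [ 0  0  1  |  -1/3 ]
Reading off the last column: x = 0, y = 1, z = -1/3.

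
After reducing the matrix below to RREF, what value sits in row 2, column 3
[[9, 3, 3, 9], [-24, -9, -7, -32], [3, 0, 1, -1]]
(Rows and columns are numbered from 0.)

-4

R1 -> 1/9·R1
  [   1  1/3  1/3    1 ]
  [ -24   -9   -7  -32 ]
  [   3    0    1   -1 ]
R2 -> R2 + 24·R1
  [ 1  1/3  1/3   1 ]
  [ 0   -1    1  -8 ]
  [ 3    0    1  -1 ]
R3 -> R3 − 3·R1
  [ 1  1/3  1/3   1 ]
  [ 0   -1    1  -8 ]
  [ 0   -1    0  -4 ]
R2 -> -1·R2
  [ 1  1/3  1/3   1 ]
  [ 0    1   -1   8 ]
  [ 0   -1    0  -4 ]
R3 -> R3 + R2
  [ 1  1/3  1/3  1 ]
  [ 0    1   -1  8 ]
  [ 0    0   -1  4 ]
R3 -> -1·R3
  [ 1  1/3  1/3   1 ]
  [ 0    1   -1   8 ]
  [ 0    0    1  -4 ]
R2 -> R2 + R3
  [ 1  1/3  1/3   1 ]
  [ 0    1    0   4 ]
  [ 0    0    1  -4 ]
R1 -> R1 − 1/3·R3
  [ 1  1/3  0  7/3 ]
  [ 0    1  0    4 ]
  [ 0    0  1   -4 ]
R1 -> R1 − 1/3·R2
  [ 1  0  0   1 ]
  [ 0  1  0   4 ]
  [ 0  0  1  -4 ]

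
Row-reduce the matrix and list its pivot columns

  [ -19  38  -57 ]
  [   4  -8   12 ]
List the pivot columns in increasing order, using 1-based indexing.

1

r1 → -1/19·r1
  [ 1  -2   3 ]
  [ 4  -8  12 ]
r2 → r2 − 4·r1
  [ 1  -2  3 ]
  [ 0   0  0 ]
Pivot columns are the columns containing a leading 1.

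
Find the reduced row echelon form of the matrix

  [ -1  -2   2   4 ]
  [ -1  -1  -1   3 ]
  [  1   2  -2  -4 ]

R1 := -1·R1
  [  1   2  -2  -4 ]
  [ -1  -1  -1   3 ]
  [  1   2  -2  -4 ]
R2 := R2 + R1
  [ 1  2  -2  -4 ]
  [ 0  1  -3  -1 ]
  [ 1  2  -2  -4 ]
R3 := R3 − R1
  [ 1  2  -2  -4 ]
  [ 0  1  -3  -1 ]
  [ 0  0   0   0 ]
R1 := R1 − 2·R2
  [ 1  0   4  -2 ]
  [ 0  1  -3  -1 ]
  [ 0  0   0   0 ]

[[1, 0, 4, -2], [0, 1, -3, -1], [0, 0, 0, 0]]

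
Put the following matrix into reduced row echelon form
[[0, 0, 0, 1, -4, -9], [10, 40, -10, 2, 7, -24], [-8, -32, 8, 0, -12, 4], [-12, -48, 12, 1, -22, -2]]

[[1, 4, -1, 0, 3/2, 0], [0, 0, 0, 1, -4, 0], [0, 0, 0, 0, 0, 1], [0, 0, 0, 0, 0, 0]]

ρ1 <-> ρ2
  [  10   40  -10  2    7  -24 ]
  [   0    0    0  1   -4   -9 ]
  [  -8  -32    8  0  -12    4 ]
  [ -12  -48   12  1  -22   -2 ]
ρ1 -> 1/10·ρ1
  [   1    4  -1  1/5  7/10  -12/5 ]
  [   0    0   0    1    -4     -9 ]
  [  -8  -32   8    0   -12      4 ]
  [ -12  -48  12    1   -22     -2 ]
ρ3 -> ρ3 + 8·ρ1
  [   1    4  -1  1/5   7/10  -12/5 ]
  [   0    0   0    1     -4     -9 ]
  [   0    0   0  8/5  -32/5  -76/5 ]
  [ -12  -48  12    1    -22     -2 ]
ρ4 -> ρ4 + 12·ρ1
  [ 1  4  -1   1/5   7/10   -12/5 ]
  [ 0  0   0     1     -4      -9 ]
  [ 0  0   0   8/5  -32/5   -76/5 ]
  [ 0  0   0  17/5  -68/5  -154/5 ]
ρ3 -> ρ3 − 8/5·ρ2
  [ 1  4  -1   1/5   7/10   -12/5 ]
  [ 0  0   0     1     -4      -9 ]
  [ 0  0   0     0      0    -4/5 ]
  [ 0  0   0  17/5  -68/5  -154/5 ]
ρ4 -> ρ4 − 17/5·ρ2
  [ 1  4  -1  1/5  7/10  -12/5 ]
  [ 0  0   0    1    -4     -9 ]
  [ 0  0   0    0     0   -4/5 ]
  [ 0  0   0    0     0   -1/5 ]
ρ3 -> -5/4·ρ3
  [ 1  4  -1  1/5  7/10  -12/5 ]
  [ 0  0   0    1    -4     -9 ]
  [ 0  0   0    0     0      1 ]
  [ 0  0   0    0     0   -1/5 ]
ρ4 -> ρ4 + 1/5·ρ3
  [ 1  4  -1  1/5  7/10  -12/5 ]
  [ 0  0   0    1    -4     -9 ]
  [ 0  0   0    0     0      1 ]
  [ 0  0   0    0     0      0 ]
ρ2 -> ρ2 + 9·ρ3
  [ 1  4  -1  1/5  7/10  -12/5 ]
  [ 0  0   0    1    -4      0 ]
  [ 0  0   0    0     0      1 ]
  [ 0  0   0    0     0      0 ]
ρ1 -> ρ1 + 12/5·ρ3
  [ 1  4  -1  1/5  7/10  0 ]
  [ 0  0   0    1    -4  0 ]
  [ 0  0   0    0     0  1 ]
  [ 0  0   0    0     0  0 ]
ρ1 -> ρ1 − 1/5·ρ2
  [ 1  4  -1  0  3/2  0 ]
  [ 0  0   0  1   -4  0 ]
  [ 0  0   0  0    0  1 ]
  [ 0  0   0  0    0  0 ]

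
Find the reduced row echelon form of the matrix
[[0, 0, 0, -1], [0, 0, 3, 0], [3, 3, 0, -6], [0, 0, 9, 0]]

[[1, 1, 0, 0], [0, 0, 1, 0], [0, 0, 0, 1], [0, 0, 0, 0]]

ρ1 <-> ρ3
ρ1 -> 1/3·ρ1
ρ2 -> 1/3·ρ2
ρ4 -> ρ4 − 9·ρ2
ρ3 -> -1·ρ3
ρ1 -> ρ1 + 2·ρ3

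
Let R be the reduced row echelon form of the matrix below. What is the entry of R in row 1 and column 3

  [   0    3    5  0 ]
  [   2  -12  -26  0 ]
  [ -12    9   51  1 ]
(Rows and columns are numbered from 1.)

Swap R1 and R2.
Multiply R1 by 1/2.
Add 12 times R1 to R3.
Multiply R2 by 1/3.
Add 63 times R2 to R3.
Add 6 times R2 to R1.

-3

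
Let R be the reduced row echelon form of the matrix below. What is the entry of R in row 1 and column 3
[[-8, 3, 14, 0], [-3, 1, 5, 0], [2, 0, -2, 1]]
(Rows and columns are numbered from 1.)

-1

r1 -> -1/8·r1
r2 -> r2 + 3·r1
r3 -> r3 − 2·r1
r2 -> -8·r2
r3 -> r3 − 3/4·r2
r1 -> r1 + 3/8·r2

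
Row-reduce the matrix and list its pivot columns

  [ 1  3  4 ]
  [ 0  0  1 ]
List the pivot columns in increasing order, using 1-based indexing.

ρ1 → ρ1 − 4·ρ2
  [ 1  3  0 ]
  [ 0  0  1 ]
Pivot columns are the columns containing a leading 1.

1, 3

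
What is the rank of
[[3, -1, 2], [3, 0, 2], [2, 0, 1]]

rank = 3

R1 := 1/3·R1
  [ 1  -1/3  2/3 ]
  [ 3     0    2 ]
  [ 2     0    1 ]
R2 := R2 − 3·R1
  [ 1  -1/3  2/3 ]
  [ 0     1    0 ]
  [ 2     0    1 ]
R3 := R3 − 2·R1
  [ 1  -1/3   2/3 ]
  [ 0     1     0 ]
  [ 0   2/3  -1/3 ]
R3 := R3 − 2/3·R2
  [ 1  -1/3   2/3 ]
  [ 0     1     0 ]
  [ 0     0  -1/3 ]
R3 := -3·R3
  [ 1  -1/3  2/3 ]
  [ 0     1    0 ]
  [ 0     0    1 ]
R1 := R1 − 2/3·R3
  [ 1  -1/3  0 ]
  [ 0     1  0 ]
  [ 0     0  1 ]
R1 := R1 + 1/3·R2
  [ 1  0  0 ]
  [ 0  1  0 ]
  [ 0  0  1 ]
The reduced form has 3 nonzero rows.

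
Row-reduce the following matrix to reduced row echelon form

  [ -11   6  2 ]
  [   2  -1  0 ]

[[1, 0, 2], [0, 1, 4]]

Multiply r1 by -1/11.
  [ 1  -6/11  -2/11 ]
  [ 2     -1      0 ]
Subtract 2 times r1 from r2.
  [ 1  -6/11  -2/11 ]
  [ 0   1/11   4/11 ]
Multiply r2 by 11.
  [ 1  -6/11  -2/11 ]
  [ 0      1      4 ]
Add 6/11 times r2 to r1.
  [ 1  0  2 ]
  [ 0  1  4 ]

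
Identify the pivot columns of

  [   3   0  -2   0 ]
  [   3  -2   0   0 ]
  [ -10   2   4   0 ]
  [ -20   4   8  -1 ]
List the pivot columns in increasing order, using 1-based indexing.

1, 2, 3, 4

ρ1 := 1/3·ρ1
ρ2 := ρ2 − 3·ρ1
ρ3 := ρ3 + 10·ρ1
ρ4 := ρ4 + 20·ρ1
ρ2 := -1/2·ρ2
ρ3 := ρ3 − 2·ρ2
ρ4 := ρ4 − 4·ρ2
ρ3 := -3/2·ρ3
ρ4 := ρ4 + 4/3·ρ3
ρ4 := -1·ρ4
ρ2 := ρ2 + ρ3
ρ1 := ρ1 + 2/3·ρ3
Pivot columns are the columns containing a leading 1.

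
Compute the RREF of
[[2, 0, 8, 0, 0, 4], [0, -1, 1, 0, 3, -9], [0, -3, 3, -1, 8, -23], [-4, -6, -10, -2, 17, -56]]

[[1, 0, 4, 0, 0, 2], [0, 1, -1, 0, 0, 3], [0, 0, 0, 1, 0, -2], [0, 0, 0, 0, 1, -2]]

Multiply ρ1 by 1/2.
Add 4 times ρ1 to ρ4.
Multiply ρ2 by -1.
Add 3 times ρ2 to ρ3.
Add 6 times ρ2 to ρ4.
Multiply ρ3 by -1.
Add 2 times ρ3 to ρ4.
Subtract ρ4 from ρ3.
Add 3 times ρ4 to ρ2.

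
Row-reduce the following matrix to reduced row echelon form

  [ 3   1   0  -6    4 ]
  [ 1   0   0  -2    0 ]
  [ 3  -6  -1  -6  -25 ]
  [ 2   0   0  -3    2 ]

[[1, 0, 0, 0, 4], [0, 1, 0, 0, 4], [0, 0, 1, 0, 1], [0, 0, 0, 1, 2]]

R1 := 1/3·R1
  [ 1  1/3   0  -2  4/3 ]
  [ 1    0   0  -2    0 ]
  [ 3   -6  -1  -6  -25 ]
  [ 2    0   0  -3    2 ]
R2 := R2 − R1
  [ 1   1/3   0  -2   4/3 ]
  [ 0  -1/3   0   0  -4/3 ]
  [ 3    -6  -1  -6   -25 ]
  [ 2     0   0  -3     2 ]
R3 := R3 − 3·R1
  [ 1   1/3   0  -2   4/3 ]
  [ 0  -1/3   0   0  -4/3 ]
  [ 0    -7  -1   0   -29 ]
  [ 2     0   0  -3     2 ]
R4 := R4 − 2·R1
  [ 1   1/3   0  -2   4/3 ]
  [ 0  -1/3   0   0  -4/3 ]
  [ 0    -7  -1   0   -29 ]
  [ 0  -2/3   0   1  -2/3 ]
R2 := -3·R2
  [ 1   1/3   0  -2   4/3 ]
  [ 0     1   0   0     4 ]
  [ 0    -7  -1   0   -29 ]
  [ 0  -2/3   0   1  -2/3 ]
R3 := R3 + 7·R2
  [ 1   1/3   0  -2   4/3 ]
  [ 0     1   0   0     4 ]
  [ 0     0  -1   0    -1 ]
  [ 0  -2/3   0   1  -2/3 ]
R4 := R4 + 2/3·R2
  [ 1  1/3   0  -2  4/3 ]
  [ 0    1   0   0    4 ]
  [ 0    0  -1   0   -1 ]
  [ 0    0   0   1    2 ]
R3 := -1·R3
  [ 1  1/3  0  -2  4/3 ]
  [ 0    1  0   0    4 ]
  [ 0    0  1   0    1 ]
  [ 0    0  0   1    2 ]
R1 := R1 + 2·R4
  [ 1  1/3  0  0  16/3 ]
  [ 0    1  0  0     4 ]
  [ 0    0  1  0     1 ]
  [ 0    0  0  1     2 ]
R1 := R1 − 1/3·R2
  [ 1  0  0  0  4 ]
  [ 0  1  0  0  4 ]
  [ 0  0  1  0  1 ]
  [ 0  0  0  1  2 ]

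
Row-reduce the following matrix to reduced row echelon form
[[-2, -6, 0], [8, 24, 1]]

Multiply ρ1 by -1/2.
  [ 1   3  0 ]
  [ 8  24  1 ]
Subtract 8 times ρ1 from ρ2.
  [ 1  3  0 ]
  [ 0  0  1 ]

[[1, 3, 0], [0, 0, 1]]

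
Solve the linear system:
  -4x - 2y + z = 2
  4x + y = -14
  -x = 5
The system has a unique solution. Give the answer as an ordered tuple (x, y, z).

(-5, 6, -6)

Form the augmented matrix and row-reduce:
  [ -4  -2  1  |    2 ]
  [  4   1  0  |  -14 ]
  [ -1   0  0  |    5 ]
ρ1 -> -1/4·ρ1
  [  1  1/2  -1/4  |  -1/2 ]
  [  4    1     0  |   -14 ]
  [ -1    0     0  |     5 ]
ρ2 -> ρ2 − 4·ρ1
  [  1  1/2  -1/4  |  -1/2 ]
  [  0   -1     1  |   -12 ]
  [ -1    0     0  |     5 ]
ρ3 -> ρ3 + ρ1
  [ 1  1/2  -1/4  |  -1/2 ]
  [ 0   -1     1  |   -12 ]
  [ 0  1/2  -1/4  |   9/2 ]
ρ2 -> -1·ρ2
  [ 1  1/2  -1/4  |  -1/2 ]
  [ 0    1    -1  |    12 ]
  [ 0  1/2  -1/4  |   9/2 ]
ρ3 -> ρ3 − 1/2·ρ2
  [ 1  1/2  -1/4  |  -1/2 ]
  [ 0    1    -1  |    12 ]
  [ 0    0   1/4  |  -3/2 ]
ρ3 -> 4·ρ3
  [ 1  1/2  -1/4  |  -1/2 ]
  [ 0    1    -1  |    12 ]
  [ 0    0     1  |    -6 ]
ρ2 -> ρ2 + ρ3
  [ 1  1/2  -1/4  |  -1/2 ]
  [ 0    1     0  |     6 ]
  [ 0    0     1  |    -6 ]
ρ1 -> ρ1 + 1/4·ρ3
  [ 1  1/2  0  |  -2 ]
  [ 0    1  0  |   6 ]
  [ 0    0  1  |  -6 ]
ρ1 -> ρ1 − 1/2·ρ2
  [ 1  0  0  |  -5 ]
  [ 0  1  0  |   6 ]
  [ 0  0  1  |  -6 ]
Reading off the last column: x = -5, y = 6, z = -6.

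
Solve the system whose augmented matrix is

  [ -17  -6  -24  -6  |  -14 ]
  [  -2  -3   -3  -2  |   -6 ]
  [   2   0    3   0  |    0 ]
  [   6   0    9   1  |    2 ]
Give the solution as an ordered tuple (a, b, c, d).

Multiply R1 by -1/17.
  [  1  6/17  24/17  6/17  |  14/17 ]
  [ -2    -3     -3    -2  |     -6 ]
  [  2     0      3     0  |      0 ]
  [  6     0      9     1  |      2 ]
Add 2 times R1 to R2.
  [ 1    6/17  24/17    6/17  |   14/17 ]
  [ 0  -39/17  -3/17  -22/17  |  -74/17 ]
  [ 2       0      3       0  |       0 ]
  [ 6       0      9       1  |       2 ]
Subtract 2 times R1 from R3.
  [ 1    6/17  24/17    6/17  |   14/17 ]
  [ 0  -39/17  -3/17  -22/17  |  -74/17 ]
  [ 0  -12/17   3/17  -12/17  |  -28/17 ]
  [ 6       0      9       1  |       2 ]
Subtract 6 times R1 from R4.
  [ 1    6/17  24/17    6/17  |   14/17 ]
  [ 0  -39/17  -3/17  -22/17  |  -74/17 ]
  [ 0  -12/17   3/17  -12/17  |  -28/17 ]
  [ 0  -36/17   9/17  -19/17  |  -50/17 ]
Multiply R2 by -17/39.
  [ 1    6/17  24/17    6/17  |   14/17 ]
  [ 0       1   1/13   22/39  |   74/39 ]
  [ 0  -12/17   3/17  -12/17  |  -28/17 ]
  [ 0  -36/17   9/17  -19/17  |  -50/17 ]
Add 12/17 times R2 to R3.
  [ 1    6/17  24/17    6/17  |   14/17 ]
  [ 0       1   1/13   22/39  |   74/39 ]
  [ 0       0   3/13   -4/13  |   -4/13 ]
  [ 0  -36/17   9/17  -19/17  |  -50/17 ]
Add 36/17 times R2 to R4.
  [ 1  6/17  24/17   6/17  |  14/17 ]
  [ 0     1   1/13  22/39  |  74/39 ]
  [ 0     0   3/13  -4/13  |  -4/13 ]
  [ 0     0   9/13   1/13  |  14/13 ]
Multiply R3 by 13/3.
  [ 1  6/17  24/17   6/17  |  14/17 ]
  [ 0     1   1/13  22/39  |  74/39 ]
  [ 0     0      1   -4/3  |   -4/3 ]
  [ 0     0   9/13   1/13  |  14/13 ]
Subtract 9/13 times R3 from R4.
  [ 1  6/17  24/17   6/17  |  14/17 ]
  [ 0     1   1/13  22/39  |  74/39 ]
  [ 0     0      1   -4/3  |   -4/3 ]
  [ 0     0      0      1  |      2 ]
Add 4/3 times R4 to R3.
  [ 1  6/17  24/17   6/17  |  14/17 ]
  [ 0     1   1/13  22/39  |  74/39 ]
  [ 0     0      1      0  |    4/3 ]
  [ 0     0      0      1  |      2 ]
Subtract 22/39 times R4 from R2.
  [ 1  6/17  24/17  6/17  |  14/17 ]
  [ 0     1   1/13     0  |  10/13 ]
  [ 0     0      1     0  |    4/3 ]
  [ 0     0      0     1  |      2 ]
Subtract 6/17 times R4 from R1.
  [ 1  6/17  24/17  0  |   2/17 ]
  [ 0     1   1/13  0  |  10/13 ]
  [ 0     0      1  0  |    4/3 ]
  [ 0     0      0  1  |      2 ]
Subtract 1/13 times R3 from R2.
  [ 1  6/17  24/17  0  |  2/17 ]
  [ 0     1      0  0  |   2/3 ]
  [ 0     0      1  0  |   4/3 ]
  [ 0     0      0  1  |     2 ]
Subtract 24/17 times R3 from R1.
  [ 1  6/17  0  0  |  -30/17 ]
  [ 0     1  0  0  |     2/3 ]
  [ 0     0  1  0  |     4/3 ]
  [ 0     0  0  1  |       2 ]
Subtract 6/17 times R2 from R1.
  [ 1  0  0  0  |   -2 ]
  [ 0  1  0  0  |  2/3 ]
  [ 0  0  1  0  |  4/3 ]
  [ 0  0  0  1  |    2 ]
Reading off the last column: a = -2, b = 2/3, c = 4/3, d = 2.

(-2, 2/3, 4/3, 2)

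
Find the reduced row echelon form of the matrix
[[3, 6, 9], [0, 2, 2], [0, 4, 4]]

R1 := 1/3·R1
R2 := 1/2·R2
R3 := R3 − 4·R2
R1 := R1 − 2·R2

[[1, 0, 1], [0, 1, 1], [0, 0, 0]]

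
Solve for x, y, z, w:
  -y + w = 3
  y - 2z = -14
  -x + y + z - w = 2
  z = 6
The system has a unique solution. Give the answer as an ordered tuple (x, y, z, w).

(1, -2, 6, 1)

Form the augmented matrix and row-reduce:
  [  0  -1   0   1  |    3 ]
  [  0   1  -2   0  |  -14 ]
  [ -1   1   1  -1  |    2 ]
  [  0   0   1   0  |    6 ]
R1 <-> R3
R1 → -1·R1
R3 → R3 + R2
R3 → -1/2·R3
R4 → R4 − R3
R4 → 2·R4
R3 → R3 + 1/2·R4
R1 → R1 − R4
R2 → R2 + 2·R3
R1 → R1 + R3
R1 → R1 + R2
Reading off the last column: x = 1, y = -2, z = 6, w = 1.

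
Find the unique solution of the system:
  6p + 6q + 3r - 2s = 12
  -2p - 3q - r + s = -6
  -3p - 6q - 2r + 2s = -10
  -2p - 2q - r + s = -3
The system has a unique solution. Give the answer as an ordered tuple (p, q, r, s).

(2, 3, -4, 3)

Form the augmented matrix and row-reduce:
  [  6   6   3  -2  |   12 ]
  [ -2  -3  -1   1  |   -6 ]
  [ -3  -6  -2   2  |  -10 ]
  [ -2  -2  -1   1  |   -3 ]
R1 -> 1/6·R1
  [  1   1  1/2  -1/3  |    2 ]
  [ -2  -3   -1     1  |   -6 ]
  [ -3  -6   -2     2  |  -10 ]
  [ -2  -2   -1     1  |   -3 ]
R2 -> R2 + 2·R1
  [  1   1  1/2  -1/3  |    2 ]
  [  0  -1    0   1/3  |   -2 ]
  [ -3  -6   -2     2  |  -10 ]
  [ -2  -2   -1     1  |   -3 ]
R3 -> R3 + 3·R1
  [  1   1   1/2  -1/3  |   2 ]
  [  0  -1     0   1/3  |  -2 ]
  [  0  -3  -1/2     1  |  -4 ]
  [ -2  -2    -1     1  |  -3 ]
R4 -> R4 + 2·R1
  [ 1   1   1/2  -1/3  |   2 ]
  [ 0  -1     0   1/3  |  -2 ]
  [ 0  -3  -1/2     1  |  -4 ]
  [ 0   0     0   1/3  |   1 ]
R2 -> -1·R2
  [ 1   1   1/2  -1/3  |   2 ]
  [ 0   1     0  -1/3  |   2 ]
  [ 0  -3  -1/2     1  |  -4 ]
  [ 0   0     0   1/3  |   1 ]
R3 -> R3 + 3·R2
  [ 1  1   1/2  -1/3  |  2 ]
  [ 0  1     0  -1/3  |  2 ]
  [ 0  0  -1/2     0  |  2 ]
  [ 0  0     0   1/3  |  1 ]
R3 -> -2·R3
  [ 1  1  1/2  -1/3  |   2 ]
  [ 0  1    0  -1/3  |   2 ]
  [ 0  0    1     0  |  -4 ]
  [ 0  0    0   1/3  |   1 ]
R4 -> 3·R4
  [ 1  1  1/2  -1/3  |   2 ]
  [ 0  1    0  -1/3  |   2 ]
  [ 0  0    1     0  |  -4 ]
  [ 0  0    0     1  |   3 ]
R2 -> R2 + 1/3·R4
  [ 1  1  1/2  -1/3  |   2 ]
  [ 0  1    0     0  |   3 ]
  [ 0  0    1     0  |  -4 ]
  [ 0  0    0     1  |   3 ]
R1 -> R1 + 1/3·R4
  [ 1  1  1/2  0  |   3 ]
  [ 0  1    0  0  |   3 ]
  [ 0  0    1  0  |  -4 ]
  [ 0  0    0  1  |   3 ]
R1 -> R1 − 1/2·R3
  [ 1  1  0  0  |   5 ]
  [ 0  1  0  0  |   3 ]
  [ 0  0  1  0  |  -4 ]
  [ 0  0  0  1  |   3 ]
R1 -> R1 − R2
  [ 1  0  0  0  |   2 ]
  [ 0  1  0  0  |   3 ]
  [ 0  0  1  0  |  -4 ]
  [ 0  0  0  1  |   3 ]
Reading off the last column: p = 2, q = 3, r = -4, s = 3.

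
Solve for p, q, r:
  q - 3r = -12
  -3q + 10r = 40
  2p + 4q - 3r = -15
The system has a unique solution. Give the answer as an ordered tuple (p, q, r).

(-3/2, 0, 4)

Form the augmented matrix and row-reduce:
  [ 0   1  -3  |  -12 ]
  [ 0  -3  10  |   40 ]
  [ 2   4  -3  |  -15 ]
r1 ↔ r3
  [ 2   4  -3  |  -15 ]
  [ 0  -3  10  |   40 ]
  [ 0   1  -3  |  -12 ]
r1 → 1/2·r1
  [ 1   2  -3/2  |  -15/2 ]
  [ 0  -3    10  |     40 ]
  [ 0   1    -3  |    -12 ]
r2 → -1/3·r2
  [ 1  2   -3/2  |  -15/2 ]
  [ 0  1  -10/3  |  -40/3 ]
  [ 0  1     -3  |    -12 ]
r3 → r3 − r2
  [ 1  2   -3/2  |  -15/2 ]
  [ 0  1  -10/3  |  -40/3 ]
  [ 0  0    1/3  |    4/3 ]
r3 → 3·r3
  [ 1  2   -3/2  |  -15/2 ]
  [ 0  1  -10/3  |  -40/3 ]
  [ 0  0      1  |      4 ]
r2 → r2 + 10/3·r3
  [ 1  2  -3/2  |  -15/2 ]
  [ 0  1     0  |      0 ]
  [ 0  0     1  |      4 ]
r1 → r1 + 3/2·r3
  [ 1  2  0  |  -3/2 ]
  [ 0  1  0  |     0 ]
  [ 0  0  1  |     4 ]
r1 → r1 − 2·r2
  [ 1  0  0  |  -3/2 ]
  [ 0  1  0  |     0 ]
  [ 0  0  1  |     4 ]
Reading off the last column: p = -3/2, q = 0, r = 4.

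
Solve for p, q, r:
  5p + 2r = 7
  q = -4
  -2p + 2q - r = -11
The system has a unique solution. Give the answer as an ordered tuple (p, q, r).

Form the augmented matrix and row-reduce:
  [  5  0   2  |    7 ]
  [  0  1   0  |   -4 ]
  [ -2  2  -1  |  -11 ]
Multiply R1 by 1/5.
  [  1  0  2/5  |  7/5 ]
  [  0  1    0  |   -4 ]
  [ -2  2   -1  |  -11 ]
Add 2 times R1 to R3.
  [ 1  0   2/5  |    7/5 ]
  [ 0  1     0  |     -4 ]
  [ 0  2  -1/5  |  -41/5 ]
Subtract 2 times R2 from R3.
  [ 1  0   2/5  |   7/5 ]
  [ 0  1     0  |    -4 ]
  [ 0  0  -1/5  |  -1/5 ]
Multiply R3 by -5.
  [ 1  0  2/5  |  7/5 ]
  [ 0  1    0  |   -4 ]
  [ 0  0    1  |    1 ]
Subtract 2/5 times R3 from R1.
  [ 1  0  0  |   1 ]
  [ 0  1  0  |  -4 ]
  [ 0  0  1  |   1 ]
Reading off the last column: p = 1, q = -4, r = 1.

(1, -4, 1)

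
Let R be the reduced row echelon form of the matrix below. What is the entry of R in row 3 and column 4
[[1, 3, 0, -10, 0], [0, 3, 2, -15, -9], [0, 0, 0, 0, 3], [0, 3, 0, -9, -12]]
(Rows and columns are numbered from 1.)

R2 -> 1/3·R2
  [ 1  3    0  -10    0 ]
  [ 0  1  2/3   -5   -3 ]
  [ 0  0    0    0    3 ]
  [ 0  3    0   -9  -12 ]
R4 -> R4 − 3·R2
  [ 1  3    0  -10   0 ]
  [ 0  1  2/3   -5  -3 ]
  [ 0  0    0    0   3 ]
  [ 0  0   -2    6  -3 ]
R3 <-> R4
  [ 1  3    0  -10   0 ]
  [ 0  1  2/3   -5  -3 ]
  [ 0  0   -2    6  -3 ]
  [ 0  0    0    0   3 ]
R3 -> -1/2·R3
  [ 1  3    0  -10    0 ]
  [ 0  1  2/3   -5   -3 ]
  [ 0  0    1   -3  3/2 ]
  [ 0  0    0    0    3 ]
R4 -> 1/3·R4
  [ 1  3    0  -10    0 ]
  [ 0  1  2/3   -5   -3 ]
  [ 0  0    1   -3  3/2 ]
  [ 0  0    0    0    1 ]
R3 -> R3 − 3/2·R4
  [ 1  3    0  -10   0 ]
  [ 0  1  2/3   -5  -3 ]
  [ 0  0    1   -3   0 ]
  [ 0  0    0    0   1 ]
R2 -> R2 + 3·R4
  [ 1  3    0  -10  0 ]
  [ 0  1  2/3   -5  0 ]
  [ 0  0    1   -3  0 ]
  [ 0  0    0    0  1 ]
R2 -> R2 − 2/3·R3
  [ 1  3  0  -10  0 ]
  [ 0  1  0   -3  0 ]
  [ 0  0  1   -3  0 ]
  [ 0  0  0    0  1 ]
R1 -> R1 − 3·R2
  [ 1  0  0  -1  0 ]
  [ 0  1  0  -3  0 ]
  [ 0  0  1  -3  0 ]
  [ 0  0  0   0  1 ]

-3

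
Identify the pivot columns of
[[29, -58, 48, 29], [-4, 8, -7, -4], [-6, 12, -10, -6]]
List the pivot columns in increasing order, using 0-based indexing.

r1 -> 1/29·r1
r2 -> r2 + 4·r1
r3 -> r3 + 6·r1
r2 -> -29/11·r2
r3 -> r3 + 2/29·r2
r1 -> r1 − 48/29·r2
Pivot columns are the columns containing a leading 1.

0, 2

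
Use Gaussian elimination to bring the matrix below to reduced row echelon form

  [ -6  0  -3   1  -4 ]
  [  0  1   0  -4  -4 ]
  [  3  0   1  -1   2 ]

[[1, 0, 0, -2/3, 2/3], [0, 1, 0, -4, -4], [0, 0, 1, 1, 0]]

R1 := -1/6·R1
  [ 1  0  1/2  -1/6  2/3 ]
  [ 0  1    0    -4   -4 ]
  [ 3  0    1    -1    2 ]
R3 := R3 − 3·R1
  [ 1  0   1/2  -1/6  2/3 ]
  [ 0  1     0    -4   -4 ]
  [ 0  0  -1/2  -1/2    0 ]
R3 := -2·R3
  [ 1  0  1/2  -1/6  2/3 ]
  [ 0  1    0    -4   -4 ]
  [ 0  0    1     1    0 ]
R1 := R1 − 1/2·R3
  [ 1  0  0  -2/3  2/3 ]
  [ 0  1  0    -4   -4 ]
  [ 0  0  1     1    0 ]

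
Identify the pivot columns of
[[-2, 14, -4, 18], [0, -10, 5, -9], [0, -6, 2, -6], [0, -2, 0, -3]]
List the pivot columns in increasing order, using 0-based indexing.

R1 ← -1/2·R1
  [ 1   -7  2  -9 ]
  [ 0  -10  5  -9 ]
  [ 0   -6  2  -6 ]
  [ 0   -2  0  -3 ]
R2 ← -1/10·R2
  [ 1  -7     2    -9 ]
  [ 0   1  -1/2  9/10 ]
  [ 0  -6     2    -6 ]
  [ 0  -2     0    -3 ]
R3 ← R3 + 6·R2
  [ 1  -7     2    -9 ]
  [ 0   1  -1/2  9/10 ]
  [ 0   0    -1  -3/5 ]
  [ 0  -2     0    -3 ]
R4 ← R4 + 2·R2
  [ 1  -7     2    -9 ]
  [ 0   1  -1/2  9/10 ]
  [ 0   0    -1  -3/5 ]
  [ 0   0    -1  -6/5 ]
R3 ← -1·R3
  [ 1  -7     2    -9 ]
  [ 0   1  -1/2  9/10 ]
  [ 0   0     1   3/5 ]
  [ 0   0    -1  -6/5 ]
R4 ← R4 + R3
  [ 1  -7     2    -9 ]
  [ 0   1  -1/2  9/10 ]
  [ 0   0     1   3/5 ]
  [ 0   0     0  -3/5 ]
R4 ← -5/3·R4
  [ 1  -7     2    -9 ]
  [ 0   1  -1/2  9/10 ]
  [ 0   0     1   3/5 ]
  [ 0   0     0     1 ]
R3 ← R3 − 3/5·R4
  [ 1  -7     2    -9 ]
  [ 0   1  -1/2  9/10 ]
  [ 0   0     1     0 ]
  [ 0   0     0     1 ]
R2 ← R2 − 9/10·R4
  [ 1  -7     2  -9 ]
  [ 0   1  -1/2   0 ]
  [ 0   0     1   0 ]
  [ 0   0     0   1 ]
R1 ← R1 + 9·R4
  [ 1  -7     2  0 ]
  [ 0   1  -1/2  0 ]
  [ 0   0     1  0 ]
  [ 0   0     0  1 ]
R2 ← R2 + 1/2·R3
  [ 1  -7  2  0 ]
  [ 0   1  0  0 ]
  [ 0   0  1  0 ]
  [ 0   0  0  1 ]
R1 ← R1 − 2·R3
  [ 1  -7  0  0 ]
  [ 0   1  0  0 ]
  [ 0   0  1  0 ]
  [ 0   0  0  1 ]
R1 ← R1 + 7·R2
  [ 1  0  0  0 ]
  [ 0  1  0  0 ]
  [ 0  0  1  0 ]
  [ 0  0  0  1 ]
Pivot columns are the columns containing a leading 1.

0, 1, 2, 3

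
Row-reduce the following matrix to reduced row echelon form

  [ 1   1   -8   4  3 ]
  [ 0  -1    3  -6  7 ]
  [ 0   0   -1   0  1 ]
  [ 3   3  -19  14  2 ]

[[1, 0, 0, 0, 3], [0, 1, 0, 0, -4], [0, 0, 1, 0, -1], [0, 0, 0, 1, -1]]

Subtract 3 times r1 from r4.
  [ 1   1  -8   4   3 ]
  [ 0  -1   3  -6   7 ]
  [ 0   0  -1   0   1 ]
  [ 0   0   5   2  -7 ]
Multiply r2 by -1.
  [ 1  1  -8  4   3 ]
  [ 0  1  -3  6  -7 ]
  [ 0  0  -1  0   1 ]
  [ 0  0   5  2  -7 ]
Multiply r3 by -1.
  [ 1  1  -8  4   3 ]
  [ 0  1  -3  6  -7 ]
  [ 0  0   1  0  -1 ]
  [ 0  0   5  2  -7 ]
Subtract 5 times r3 from r4.
  [ 1  1  -8  4   3 ]
  [ 0  1  -3  6  -7 ]
  [ 0  0   1  0  -1 ]
  [ 0  0   0  2  -2 ]
Multiply r4 by 1/2.
  [ 1  1  -8  4   3 ]
  [ 0  1  -3  6  -7 ]
  [ 0  0   1  0  -1 ]
  [ 0  0   0  1  -1 ]
Subtract 6 times r4 from r2.
  [ 1  1  -8  4   3 ]
  [ 0  1  -3  0  -1 ]
  [ 0  0   1  0  -1 ]
  [ 0  0   0  1  -1 ]
Subtract 4 times r4 from r1.
  [ 1  1  -8  0   7 ]
  [ 0  1  -3  0  -1 ]
  [ 0  0   1  0  -1 ]
  [ 0  0   0  1  -1 ]
Add 3 times r3 to r2.
  [ 1  1  -8  0   7 ]
  [ 0  1   0  0  -4 ]
  [ 0  0   1  0  -1 ]
  [ 0  0   0  1  -1 ]
Add 8 times r3 to r1.
  [ 1  1  0  0  -1 ]
  [ 0  1  0  0  -4 ]
  [ 0  0  1  0  -1 ]
  [ 0  0  0  1  -1 ]
Subtract r2 from r1.
  [ 1  0  0  0   3 ]
  [ 0  1  0  0  -4 ]
  [ 0  0  1  0  -1 ]
  [ 0  0  0  1  -1 ]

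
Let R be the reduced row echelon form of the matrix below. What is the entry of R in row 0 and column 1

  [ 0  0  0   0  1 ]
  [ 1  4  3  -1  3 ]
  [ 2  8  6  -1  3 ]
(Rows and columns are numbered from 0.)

4

R1 <=> R2
  [ 1  4  3  -1  3 ]
  [ 0  0  0   0  1 ]
  [ 2  8  6  -1  3 ]
R3 -> R3 − 2·R1
  [ 1  4  3  -1   3 ]
  [ 0  0  0   0   1 ]
  [ 0  0  0   1  -3 ]
R2 <=> R3
  [ 1  4  3  -1   3 ]
  [ 0  0  0   1  -3 ]
  [ 0  0  0   0   1 ]
R2 -> R2 + 3·R3
  [ 1  4  3  -1  3 ]
  [ 0  0  0   1  0 ]
  [ 0  0  0   0  1 ]
R1 -> R1 − 3·R3
  [ 1  4  3  -1  0 ]
  [ 0  0  0   1  0 ]
  [ 0  0  0   0  1 ]
R1 -> R1 + R2
  [ 1  4  3  0  0 ]
  [ 0  0  0  1  0 ]
  [ 0  0  0  0  1 ]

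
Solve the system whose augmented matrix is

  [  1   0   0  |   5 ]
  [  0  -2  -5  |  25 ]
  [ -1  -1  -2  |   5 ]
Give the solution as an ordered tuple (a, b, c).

(5, 0, -5)

r3 ← r3 + r1
  [ 1   0   0  |   5 ]
  [ 0  -2  -5  |  25 ]
  [ 0  -1  -2  |  10 ]
r2 ← -1/2·r2
  [ 1   0    0  |      5 ]
  [ 0   1  5/2  |  -25/2 ]
  [ 0  -1   -2  |     10 ]
r3 ← r3 + r2
  [ 1  0    0  |      5 ]
  [ 0  1  5/2  |  -25/2 ]
  [ 0  0  1/2  |   -5/2 ]
r3 ← 2·r3
  [ 1  0    0  |      5 ]
  [ 0  1  5/2  |  -25/2 ]
  [ 0  0    1  |     -5 ]
r2 ← r2 − 5/2·r3
  [ 1  0  0  |   5 ]
  [ 0  1  0  |   0 ]
  [ 0  0  1  |  -5 ]
Reading off the last column: a = 5, b = 0, c = -5.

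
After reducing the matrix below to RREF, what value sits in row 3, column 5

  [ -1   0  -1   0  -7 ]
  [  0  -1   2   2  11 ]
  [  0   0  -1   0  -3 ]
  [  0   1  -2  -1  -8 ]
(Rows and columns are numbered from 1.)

3

Multiply R1 by -1.
Multiply R2 by -1.
Subtract R2 from R4.
Multiply R3 by -1.
Add 2 times R4 to R2.
Add 2 times R3 to R2.
Subtract R3 from R1.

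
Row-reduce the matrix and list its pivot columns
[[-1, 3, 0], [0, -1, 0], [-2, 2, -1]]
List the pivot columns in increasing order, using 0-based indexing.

ρ1 := -1·ρ1
ρ3 := ρ3 + 2·ρ1
ρ2 := -1·ρ2
ρ3 := ρ3 + 4·ρ2
ρ3 := -1·ρ3
ρ1 := ρ1 + 3·ρ2
Pivot columns are the columns containing a leading 1.

0, 1, 2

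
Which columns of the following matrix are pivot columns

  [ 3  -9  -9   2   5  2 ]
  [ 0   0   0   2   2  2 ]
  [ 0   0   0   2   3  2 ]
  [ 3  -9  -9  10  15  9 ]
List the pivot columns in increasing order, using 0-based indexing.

R1 := 1/3·R1
  [ 1  -3  -3  2/3  5/3  2/3 ]
  [ 0   0   0    2    2    2 ]
  [ 0   0   0    2    3    2 ]
  [ 3  -9  -9   10   15    9 ]
R4 := R4 − 3·R1
  [ 1  -3  -3  2/3  5/3  2/3 ]
  [ 0   0   0    2    2    2 ]
  [ 0   0   0    2    3    2 ]
  [ 0   0   0    8   10    7 ]
R2 := 1/2·R2
  [ 1  -3  -3  2/3  5/3  2/3 ]
  [ 0   0   0    1    1    1 ]
  [ 0   0   0    2    3    2 ]
  [ 0   0   0    8   10    7 ]
R3 := R3 − 2·R2
  [ 1  -3  -3  2/3  5/3  2/3 ]
  [ 0   0   0    1    1    1 ]
  [ 0   0   0    0    1    0 ]
  [ 0   0   0    8   10    7 ]
R4 := R4 − 8·R2
  [ 1  -3  -3  2/3  5/3  2/3 ]
  [ 0   0   0    1    1    1 ]
  [ 0   0   0    0    1    0 ]
  [ 0   0   0    0    2   -1 ]
R4 := R4 − 2·R3
  [ 1  -3  -3  2/3  5/3  2/3 ]
  [ 0   0   0    1    1    1 ]
  [ 0   0   0    0    1    0 ]
  [ 0   0   0    0    0   -1 ]
R4 := -1·R4
  [ 1  -3  -3  2/3  5/3  2/3 ]
  [ 0   0   0    1    1    1 ]
  [ 0   0   0    0    1    0 ]
  [ 0   0   0    0    0    1 ]
R2 := R2 − R4
  [ 1  -3  -3  2/3  5/3  2/3 ]
  [ 0   0   0    1    1    0 ]
  [ 0   0   0    0    1    0 ]
  [ 0   0   0    0    0    1 ]
R1 := R1 − 2/3·R4
  [ 1  -3  -3  2/3  5/3  0 ]
  [ 0   0   0    1    1  0 ]
  [ 0   0   0    0    1  0 ]
  [ 0   0   0    0    0  1 ]
R2 := R2 − R3
  [ 1  -3  -3  2/3  5/3  0 ]
  [ 0   0   0    1    0  0 ]
  [ 0   0   0    0    1  0 ]
  [ 0   0   0    0    0  1 ]
R1 := R1 − 5/3·R3
  [ 1  -3  -3  2/3  0  0 ]
  [ 0   0   0    1  0  0 ]
  [ 0   0   0    0  1  0 ]
  [ 0   0   0    0  0  1 ]
R1 := R1 − 2/3·R2
  [ 1  -3  -3  0  0  0 ]
  [ 0   0   0  1  0  0 ]
  [ 0   0   0  0  1  0 ]
  [ 0   0   0  0  0  1 ]
Pivot columns are the columns containing a leading 1.

0, 3, 4, 5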